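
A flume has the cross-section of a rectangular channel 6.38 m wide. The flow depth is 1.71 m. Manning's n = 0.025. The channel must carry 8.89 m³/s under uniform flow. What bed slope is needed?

Flow area A = b·y = 6.38 × 1.71 = 10.91 m². Wetted perimeter P = b + 2y = 6.38 + 2×1.71 = 9.8 m.
Hydraulic radius R = A/P = 10.91/9.8 = 1.113 m.
From Manning's equation, S = [nQ / (1 A R^(2/3))]² = [0.025 × 8.89 / (1 × 10.91 × 1.113^(2/3))]² = 0.00036.

S = 0.00036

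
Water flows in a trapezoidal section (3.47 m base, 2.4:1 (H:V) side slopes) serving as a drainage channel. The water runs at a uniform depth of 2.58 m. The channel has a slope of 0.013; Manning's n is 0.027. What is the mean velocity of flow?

With bottom width b = 3.47 m and side slope z = 2.4: A = (b + zy)y = (3.47 + 2.4×2.58)×2.58 = 24.93 m²; P = b + 2y√(1+z²) = 3.47 + 2×2.58×2.6 = 16.89 m.
Hydraulic radius R = A/P = 24.93/16.89 = 1.476 m.
From Manning's equation, V = (1/n) R^(2/3) S^(1/2) = (1/0.027) × 1.476^(2/3) × 0.013^(1/2) = 5.47 m/s.

V = 5.47 m/s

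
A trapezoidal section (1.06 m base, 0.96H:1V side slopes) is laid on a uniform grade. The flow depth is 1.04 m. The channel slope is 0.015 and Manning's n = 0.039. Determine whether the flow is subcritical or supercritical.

subcritical

With bottom width b = 1.06 m and side slope z = 0.96: A = (b + zy)y = (1.06 + 0.96×1.04)×1.04 = 2.141 m²; P = b + 2y√(1+z²) = 1.06 + 2×1.04×1.386 = 3.943 m.
Hydraulic radius R = A/P = 2.141/3.943 = 0.5429 m.
V = (1/n) R^(2/3) √S = (1/0.039) × 0.5429^(2/3) × √0.015 = 2.09 m/s. Hydraulic depth D_h = A/T = 2.141/3.057 = 0.7003 m.
Froude number Fr = V/√(g·D_h) = 2.09/√(9.81×0.7003) = 0.797, which is less than 1, so the flow is subcritical.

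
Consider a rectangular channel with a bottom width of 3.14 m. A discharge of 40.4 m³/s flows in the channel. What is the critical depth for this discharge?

y_c = 2.56 m

For a rectangular channel, critical depth y_c = (q²/g)^(1/3) where q = Q/b = 40.4/3.14 = 12.87 m²/s.
So y_c = (12.87²/9.81)^(1/3) = 2.56 m.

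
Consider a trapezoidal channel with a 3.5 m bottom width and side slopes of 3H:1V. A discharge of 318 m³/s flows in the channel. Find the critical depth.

At critical depth, Q² T / (g A³) = 1, i.e. A³/T = Q²/g = 318²/9.81 = 10310.
At y = 3.06 m: A³/T = 2672 — low.
At y = 5.13 m: A³/T = 26550 — high.
At y = 4.16 m: A³/T = 10320 — ≈ 10310.

y_c = 4.16 m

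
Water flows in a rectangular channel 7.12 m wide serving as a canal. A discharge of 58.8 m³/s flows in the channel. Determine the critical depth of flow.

y_c = 1.91 m

For a rectangular channel, critical depth y_c = (q²/g)^(1/3) where q = Q/b = 58.8/7.12 = 8.258 m²/s.
So y_c = (8.258²/9.81)^(1/3) = 1.91 m.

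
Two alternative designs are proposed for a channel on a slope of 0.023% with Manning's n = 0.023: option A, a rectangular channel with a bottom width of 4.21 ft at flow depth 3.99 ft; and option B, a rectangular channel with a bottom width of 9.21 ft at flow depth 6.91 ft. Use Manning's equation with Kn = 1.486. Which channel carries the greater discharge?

Channel A: Flow area A = b·y = 4.21 × 3.99 = 16.8 ft². Wetted perimeter P = b + 2y = 4.21 + 2×3.99 = 12.19 ft. Hydraulic radius R = A/P = 16.8/12.19 = 1.378 ft. Q_A = (1.486/0.023)·16.8·1.378^(2/3)·√0.00023 = 20.38 ft³/s.
Channel B: Flow area A = b·y = 9.21 × 6.91 = 63.64 ft². Wetted perimeter P = b + 2y = 9.21 + 2×6.91 = 23.03 ft. Hydraulic radius R = A/P = 63.64/23.03 = 2.763 ft. Q_B = (1.486/0.023)·63.64·2.763^(2/3)·√0.00023 = 122.8 ft³/s.
Q_A = 20.38 ft³/s vs Q_B = 122.8 ft³/s, so channel B carries more.

channel B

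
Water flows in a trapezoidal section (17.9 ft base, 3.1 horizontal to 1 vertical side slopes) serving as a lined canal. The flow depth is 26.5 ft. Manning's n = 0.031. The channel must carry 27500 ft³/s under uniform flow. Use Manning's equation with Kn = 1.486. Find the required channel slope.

With bottom width b = 17.9 ft and side slope z = 3.1: A = (b + zy)y = (17.9 + 3.1×26.5)×26.5 = 2651 ft²; P = b + 2y√(1+z²) = 17.9 + 2×26.5×3.257 = 190.5 ft.
Hydraulic radius R = A/P = 2651/190.5 = 13.92 ft.
From Manning's equation, S = [nQ / (1.486 A R^(2/3))]² = [0.031 × 27500 / (1.486 × 2651 × 13.92^(2/3))]² = 0.0014.

S = 0.0014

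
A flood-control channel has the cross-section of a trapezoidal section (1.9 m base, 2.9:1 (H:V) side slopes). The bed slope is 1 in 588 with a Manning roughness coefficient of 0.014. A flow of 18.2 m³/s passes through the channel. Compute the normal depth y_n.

Manning's equation rearranged: A R^(2/3) = nQ / (1·√S) = 0.014 × 18.2 / (√0.001701) = 6.179.
Trying y = 0.928 m: A R^(2/3) = 2.898 — too small.
Trying y = 1.66 m: A R^(2/3) = 10.56 — too large.
Trying y = 1.31 m: A R^(2/3) = 6.17 — ≈ 6.179.

y_n = 1.31 m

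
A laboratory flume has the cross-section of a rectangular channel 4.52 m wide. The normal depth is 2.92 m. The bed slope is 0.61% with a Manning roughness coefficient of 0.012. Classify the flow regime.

supercritical

Flow area A = b·y = 4.52 × 2.92 = 13.2 m². Wetted perimeter P = b + 2y = 4.52 + 2×2.92 = 10.36 m.
Hydraulic radius R = A/P = 13.2/10.36 = 1.274 m.
V = (1/n) R^(2/3) √S = (1/0.012) × 1.274^(2/3) × √0.0061 = 7.649 m/s. Hydraulic depth D_h = A/T = 13.2/4.52 = 2.92 m.
Froude number Fr = V/√(g·D_h) = 7.649/√(9.81×2.92) = 1.43, which is greater than 1, so the flow is supercritical.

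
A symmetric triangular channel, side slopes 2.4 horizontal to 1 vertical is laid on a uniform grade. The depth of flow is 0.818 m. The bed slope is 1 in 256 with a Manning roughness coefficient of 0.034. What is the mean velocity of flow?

For a triangular section with side slope z = 2.4: A = zy² = 2.4×0.818² = 1.606 m²; P = 2y√(1+z²) = 2×0.818×2.6 = 4.254 m.
Hydraulic radius R = A/P = 1.606/4.254 = 0.3775 m.
From Manning's equation, V = (1/n) R^(2/3) S^(1/2) = (1/0.034) × 0.3775^(2/3) × 0.003906^(1/2) = 0.96 m/s.

V = 0.96 m/s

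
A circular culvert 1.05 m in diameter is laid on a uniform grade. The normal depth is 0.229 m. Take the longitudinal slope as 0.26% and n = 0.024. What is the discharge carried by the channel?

For a circular section of diameter D = 1.05 m at depth y = 0.229 m, the central angle is θ = 2 arccos(1 − 2y/D) = 1.944 rad. Then A = (D²/8)(θ − sin θ) = 0.1395 m² and P = Dθ/2 = 1.02 m.
Hydraulic radius R = A/P = 0.1395/1.02 = 0.1367 m.
Manning's equation: Q = (1/n) A R^(2/3) S^(1/2) = (1/0.024) × 0.1395 × 0.1367^(2/3) × 0.0026^(1/2) = 0.0787 m³/s.

Q = 0.0787 m³/s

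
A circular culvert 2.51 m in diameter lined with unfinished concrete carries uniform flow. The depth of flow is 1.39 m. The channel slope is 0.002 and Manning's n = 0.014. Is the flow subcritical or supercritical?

subcritical

For a circular section of diameter D = 2.51 m at depth y = 1.39 m, the central angle is θ = 2 arccos(1 − 2y/D) = 3.357 rad. Then A = (D²/8)(θ − sin θ) = 2.812 m² and P = Dθ/2 = 4.213 m.
Hydraulic radius R = A/P = 2.812/4.213 = 0.6675 m.
V = (1/n) R^(2/3) √S = (1/0.014) × 0.6675^(2/3) × √0.002 = 2.44 m/s. Hydraulic depth D_h = A/T = 2.812/2.495 = 1.127 m.
Froude number Fr = V/√(g·D_h) = 2.44/√(9.81×1.127) = 0.734, which is less than 1, so the flow is subcritical.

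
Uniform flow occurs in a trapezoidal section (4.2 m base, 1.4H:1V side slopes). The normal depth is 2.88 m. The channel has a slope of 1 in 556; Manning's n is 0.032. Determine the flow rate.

With bottom width b = 4.2 m and side slope z = 1.4: A = (b + zy)y = (4.2 + 1.4×2.88)×2.88 = 23.71 m²; P = b + 2y√(1+z²) = 4.2 + 2×2.88×1.72 = 14.11 m.
Hydraulic radius R = A/P = 23.71/14.11 = 1.68 m.
Manning's equation: Q = (1/n) A R^(2/3) S^(1/2) = (1/0.032) × 23.71 × 1.68^(2/3) × 0.001799^(1/2) = 44.4 m³/s.

Q = 44.4 m³/s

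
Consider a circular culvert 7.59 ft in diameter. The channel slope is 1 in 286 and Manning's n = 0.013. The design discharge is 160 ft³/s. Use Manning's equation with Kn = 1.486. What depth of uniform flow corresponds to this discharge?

Manning's equation rearranged: A R^(2/3) = nQ / (1.486·√S) = 0.013 × 160 / (1.486 × √0.003497) = 23.67.
Trying y = 3.6 ft: A R^(2/3) = 31.67 — high.
Trying y = 2.19 ft: A R^(2/3) = 12.59 — low.
Trying y = 3.06 ft: A R^(2/3) = 23.71 — close enough.

y_n = 3.06 ft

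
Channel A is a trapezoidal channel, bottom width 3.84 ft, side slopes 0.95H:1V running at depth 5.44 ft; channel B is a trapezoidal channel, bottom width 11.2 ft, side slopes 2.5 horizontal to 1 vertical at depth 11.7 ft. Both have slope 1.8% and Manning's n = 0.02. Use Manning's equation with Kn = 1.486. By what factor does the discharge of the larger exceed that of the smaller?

Channel A: With bottom width b = 3.84 ft and side slope z = 0.95: A = (b + zy)y = (3.84 + 0.95×5.44)×5.44 = 49 ft²; P = b + 2y√(1+z²) = 3.84 + 2×5.44×1.379 = 18.85 ft. Hydraulic radius R = A/P = 49/18.85 = 2.6 ft. Q_A = (1.486/0.02)·49·2.6^(2/3)·√0.018 = 923.7 ft³/s.
Channel B: With bottom width b = 11.2 ft and side slope z = 2.5: A = (b + zy)y = (11.2 + 2.5×11.7)×11.7 = 473.3 ft²; P = b + 2y√(1+z²) = 11.2 + 2×11.7×2.693 = 74.21 ft. Hydraulic radius R = A/P = 473.3/74.21 = 6.378 ft. Q_B = (1.486/0.02)·473.3·6.378^(2/3)·√0.018 = 16220 ft³/s.
The larger discharge is 16220 ft³/s and the smaller is 923.7 ft³/s; the ratio is 17.6.

17.6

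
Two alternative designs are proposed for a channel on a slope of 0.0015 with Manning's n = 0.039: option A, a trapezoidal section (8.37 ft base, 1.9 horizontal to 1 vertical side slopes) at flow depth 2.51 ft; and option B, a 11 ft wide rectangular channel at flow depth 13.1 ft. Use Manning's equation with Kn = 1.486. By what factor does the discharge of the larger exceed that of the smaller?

7.5

Channel A: With bottom width b = 8.37 ft and side slope z = 1.9: A = (b + zy)y = (8.37 + 1.9×2.51)×2.51 = 32.98 ft²; P = b + 2y√(1+z²) = 8.37 + 2×2.51×2.147 = 19.15 ft. Hydraulic radius R = A/P = 32.98/19.15 = 1.722 ft. Q_A = (1.486/0.039)·32.98·1.722^(2/3)·√0.0015 = 69.93 ft³/s.
Channel B: Flow area A = b·y = 11 × 13.1 = 144.1 ft². Wetted perimeter P = b + 2y = 11 + 2×13.1 = 37.2 ft. Hydraulic radius R = A/P = 144.1/37.2 = 3.874 ft. Q_B = (1.486/0.039)·144.1·3.874^(2/3)·√0.0015 = 524.5 ft³/s.
The larger discharge is 524.5 ft³/s and the smaller is 69.93 ft³/s; the ratio is 7.5.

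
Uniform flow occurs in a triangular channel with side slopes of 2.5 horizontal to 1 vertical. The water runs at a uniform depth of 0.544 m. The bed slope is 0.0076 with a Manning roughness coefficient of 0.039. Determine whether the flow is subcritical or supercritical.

subcritical

For a triangular section with side slope z = 2.5: A = zy² = 2.5×0.544² = 0.7398 m²; P = 2y√(1+z²) = 2×0.544×2.693 = 2.93 m.
Hydraulic radius R = A/P = 0.7398/2.93 = 0.2525 m.
V = (1/n) R^(2/3) √S = (1/0.039) × 0.2525^(2/3) × √0.0076 = 0.8931 m/s. Hydraulic depth D_h = A/T = 0.7398/2.72 = 0.272 m.
Froude number Fr = V/√(g·D_h) = 0.8931/√(9.81×0.272) = 0.547, which is less than 1, so the flow is subcritical.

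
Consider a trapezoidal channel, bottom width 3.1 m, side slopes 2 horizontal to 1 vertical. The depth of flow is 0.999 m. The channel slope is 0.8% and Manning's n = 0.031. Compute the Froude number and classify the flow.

With bottom width b = 3.1 m and side slope z = 2: A = (b + zy)y = (3.1 + 2×0.999)×0.999 = 5.093 m²; P = b + 2y√(1+z²) = 3.1 + 2×0.999×2.236 = 7.568 m.
Hydraulic radius R = A/P = 5.093/7.568 = 0.673 m.
V = (1/n) R^(2/3) √S = (1/0.031) × 0.673^(2/3) × √0.008 = 2.216 m/s. Hydraulic depth D_h = A/T = 5.093/7.096 = 0.7177 m.
Froude number Fr = V/√(g·D_h) = 2.216/√(9.81×0.7177) = 0.835, which is less than 1, so the flow is subcritical.

subcritical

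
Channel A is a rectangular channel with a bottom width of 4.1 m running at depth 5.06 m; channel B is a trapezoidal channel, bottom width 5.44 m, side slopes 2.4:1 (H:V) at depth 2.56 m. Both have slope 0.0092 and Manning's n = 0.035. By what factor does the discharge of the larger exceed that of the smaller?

1.51

Channel A: Flow area A = b·y = 4.1 × 5.06 = 20.75 m². Wetted perimeter P = b + 2y = 4.1 + 2×5.06 = 14.22 m. Hydraulic radius R = A/P = 20.75/14.22 = 1.459 m. Q_A = (1/0.035)·20.75·1.459^(2/3)·√0.0092 = 73.13 m³/s.
Channel B: With bottom width b = 5.44 m and side slope z = 2.4: A = (b + zy)y = (5.44 + 2.4×2.56)×2.56 = 29.66 m²; P = b + 2y√(1+z²) = 5.44 + 2×2.56×2.6 = 18.75 m. Hydraulic radius R = A/P = 29.66/18.75 = 1.581 m. Q_B = (1/0.035)·29.66·1.581^(2/3)·√0.0092 = 110.3 m³/s.
The larger discharge is 110.3 m³/s and the smaller is 73.13 m³/s; the ratio is 1.51.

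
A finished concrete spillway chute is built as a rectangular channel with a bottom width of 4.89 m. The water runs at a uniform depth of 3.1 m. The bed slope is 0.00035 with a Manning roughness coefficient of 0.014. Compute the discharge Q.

Q = 24.9 m³/s

Flow area A = b·y = 4.89 × 3.1 = 15.16 m². Wetted perimeter P = b + 2y = 4.89 + 2×3.1 = 11.09 m.
Hydraulic radius R = A/P = 15.16/11.09 = 1.367 m.
Manning's equation: Q = (1/n) A R^(2/3) S^(1/2) = (1/0.014) × 15.16 × 1.367^(2/3) × 0.00035^(1/2) = 24.9 m³/s.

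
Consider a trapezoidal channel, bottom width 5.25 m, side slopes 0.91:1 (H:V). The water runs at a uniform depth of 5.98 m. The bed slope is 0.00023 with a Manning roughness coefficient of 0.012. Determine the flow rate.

Q = 168 m³/s

With bottom width b = 5.25 m and side slope z = 0.91: A = (b + zy)y = (5.25 + 0.91×5.98)×5.98 = 63.94 m²; P = b + 2y√(1+z²) = 5.25 + 2×5.98×1.352 = 21.42 m.
Hydraulic radius R = A/P = 63.94/21.42 = 2.985 m.
Manning's equation: Q = (1/n) A R^(2/3) S^(1/2) = (1/0.012) × 63.94 × 2.985^(2/3) × 0.00023^(1/2) = 168 m³/s.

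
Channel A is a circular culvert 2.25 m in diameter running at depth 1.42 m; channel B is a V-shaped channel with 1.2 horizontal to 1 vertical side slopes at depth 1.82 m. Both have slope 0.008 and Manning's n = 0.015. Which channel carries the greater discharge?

channel B

Channel A: For a circular section of diameter D = 2.25 m at depth y = 1.42 m, the central angle is θ = 2 arccos(1 − 2y/D) = 3.672 rad. Then A = (D²/8)(θ − sin θ) = 2.644 m² and P = Dθ/2 = 4.131 m. Hydraulic radius R = A/P = 2.644/4.131 = 0.64 m. Q_A = (1/0.015)·2.644·0.64^(2/3)·√0.008 = 11.71 m³/s.
Channel B: For a triangular section with side slope z = 1.2: A = zy² = 1.2×1.82² = 3.975 m²; P = 2y√(1+z²) = 2×1.82×1.562 = 5.686 m. Hydraulic radius R = A/P = 3.975/5.686 = 0.6991 m. Q_B = (1/0.015)·3.975·0.6991^(2/3)·√0.008 = 18.67 m³/s.
Q_A = 11.71 m³/s vs Q_B = 18.67 m³/s, so channel B carries more.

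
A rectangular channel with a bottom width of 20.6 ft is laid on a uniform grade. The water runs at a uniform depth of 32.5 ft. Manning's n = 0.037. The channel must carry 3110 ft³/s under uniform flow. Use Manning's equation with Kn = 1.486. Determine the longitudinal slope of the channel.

Flow area A = b·y = 20.6 × 32.5 = 669.5 ft². Wetted perimeter P = b + 2y = 20.6 + 2×32.5 = 85.6 ft.
Hydraulic radius R = A/P = 669.5/85.6 = 7.821 ft.
From Manning's equation, S = [nQ / (1.486 A R^(2/3))]² = [0.037 × 3110 / (1.486 × 669.5 × 7.821^(2/3))]² = 0.000862.

S = 0.000862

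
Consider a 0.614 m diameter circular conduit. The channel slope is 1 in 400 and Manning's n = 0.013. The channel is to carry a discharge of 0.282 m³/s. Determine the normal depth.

y_n = 0.44 m

Manning's equation rearranged: A R^(2/3) = nQ / (1·√S) = 0.013 × 0.282 / (√0.0025) = 0.07332.
At y = 0.53 m: A R^(2/3) = 0.08843 — too large.
At y = 0.44 m: A R^(2/3) = 0.07324 — ≈ 0.07332.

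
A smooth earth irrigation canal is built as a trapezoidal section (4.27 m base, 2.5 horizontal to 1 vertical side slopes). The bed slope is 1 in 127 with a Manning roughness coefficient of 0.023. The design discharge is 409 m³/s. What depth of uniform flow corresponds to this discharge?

Manning's equation rearranged: A R^(2/3) = nQ / (1·√S) = 0.023 × 409 / (√0.007874) = 106.
Try y = 4.59 m: A R^(2/3) = 132.9 — over.
Try y = 4.16 m: A R^(2/3) = 106 — close enough.

y_n = 4.16 m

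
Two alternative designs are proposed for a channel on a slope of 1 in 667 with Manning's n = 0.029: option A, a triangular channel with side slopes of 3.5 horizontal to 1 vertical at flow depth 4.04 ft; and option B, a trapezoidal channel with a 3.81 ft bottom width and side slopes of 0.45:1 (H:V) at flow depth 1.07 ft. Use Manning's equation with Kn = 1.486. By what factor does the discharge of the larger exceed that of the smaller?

Channel A: For a triangular section with side slope z = 3.5: A = zy² = 3.5×4.04² = 57.13 ft²; P = 2y√(1+z²) = 2×4.04×3.64 = 29.41 ft. Hydraulic radius R = A/P = 57.13/29.41 = 1.942 ft. Q_A = (1.486/0.029)·57.13·1.942^(2/3)·√0.001499 = 176.4 ft³/s.
Channel B: With bottom width b = 3.81 ft and side slope z = 0.45: A = (b + zy)y = (3.81 + 0.45×1.07)×1.07 = 4.592 ft²; P = b + 2y√(1+z²) = 3.81 + 2×1.07×1.097 = 6.157 ft. Hydraulic radius R = A/P = 4.592/6.157 = 0.7458 ft. Q_B = (1.486/0.029)·4.592·0.7458^(2/3)·√0.001499 = 7.493 ft³/s.
The larger discharge is 176.4 ft³/s and the smaller is 7.493 ft³/s; the ratio is 23.5.

23.5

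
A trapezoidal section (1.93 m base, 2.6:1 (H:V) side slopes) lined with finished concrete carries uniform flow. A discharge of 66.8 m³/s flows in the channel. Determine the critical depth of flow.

At critical depth, Q² T / (g A³) = 1, i.e. A³/T = Q²/g = 66.8²/9.81 = 454.9.
Try y = 2.6 m: A³/T = 746.5 — high.
Try y = 1.84 m: A³/T = 164 — low.
Try y = 2.33 m: A³/T = 459 — ≈ 454.9.

y_c = 2.33 m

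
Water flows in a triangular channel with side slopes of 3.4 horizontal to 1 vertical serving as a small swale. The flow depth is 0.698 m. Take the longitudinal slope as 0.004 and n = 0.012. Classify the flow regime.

supercritical

For a triangular section with side slope z = 3.4: A = zy² = 3.4×0.698² = 1.656 m²; P = 2y√(1+z²) = 2×0.698×3.544 = 4.947 m.
Hydraulic radius R = A/P = 1.656/4.947 = 0.3348 m.
V = (1/n) R^(2/3) √S = (1/0.012) × 0.3348^(2/3) × √0.004 = 2.541 m/s. Hydraulic depth D_h = A/T = 1.656/4.746 = 0.349 m.
Froude number Fr = V/√(g·D_h) = 2.541/√(9.81×0.349) = 1.37, which is greater than 1, so the flow is supercritical.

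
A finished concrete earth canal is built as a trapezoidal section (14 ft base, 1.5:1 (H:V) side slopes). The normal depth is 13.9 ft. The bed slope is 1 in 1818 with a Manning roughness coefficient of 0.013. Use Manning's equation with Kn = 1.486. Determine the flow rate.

Q = 5000 ft³/s

With bottom width b = 14 ft and side slope z = 1.5: A = (b + zy)y = (14 + 1.5×13.9)×13.9 = 484.4 ft²; P = b + 2y√(1+z²) = 14 + 2×13.9×1.803 = 64.12 ft.
Hydraulic radius R = A/P = 484.4/64.12 = 7.555 ft.
Manning's equation: Q = (1.486/n) A R^(2/3) S^(1/2) = (1.486/0.013) × 484.4 × 7.555^(2/3) × 0.0005501^(1/2) = 5000 ft³/s.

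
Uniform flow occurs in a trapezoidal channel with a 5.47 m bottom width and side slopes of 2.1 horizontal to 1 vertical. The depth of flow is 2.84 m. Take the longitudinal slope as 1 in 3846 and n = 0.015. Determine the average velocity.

V = 1.55 m/s

With bottom width b = 5.47 m and side slope z = 2.1: A = (b + zy)y = (5.47 + 2.1×2.84)×2.84 = 32.47 m²; P = b + 2y√(1+z²) = 5.47 + 2×2.84×2.326 = 18.68 m.
Hydraulic radius R = A/P = 32.47/18.68 = 1.738 m.
From Manning's equation, V = (1/n) R^(2/3) S^(1/2) = (1/0.015) × 1.738^(2/3) × 0.00026^(1/2) = 1.55 m/s.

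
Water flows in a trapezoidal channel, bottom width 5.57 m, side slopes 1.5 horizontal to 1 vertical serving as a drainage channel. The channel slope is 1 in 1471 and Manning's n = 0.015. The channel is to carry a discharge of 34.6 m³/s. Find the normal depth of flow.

Manning's equation rearranged: A R^(2/3) = nQ / (1·√S) = 0.015 × 34.6 / (√0.0006798) = 19.91.
Trying y = 1.74 m: A R^(2/3) = 16.09 — low.
Trying y = 2.27 m: A R^(2/3) = 26.47 — high.
Trying y = 1.95 m: A R^(2/3) = 19.88 — matches.

y_n = 1.95 m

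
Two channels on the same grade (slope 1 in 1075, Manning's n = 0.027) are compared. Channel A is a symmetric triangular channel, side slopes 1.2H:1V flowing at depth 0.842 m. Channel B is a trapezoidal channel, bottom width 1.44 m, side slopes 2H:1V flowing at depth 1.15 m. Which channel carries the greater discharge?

channel B

Channel A: For a triangular section with side slope z = 1.2: A = zy² = 1.2×0.842² = 0.8508 m²; P = 2y√(1+z²) = 2×0.842×1.562 = 2.63 m. Hydraulic radius R = A/P = 0.8508/2.63 = 0.3234 m. Q_A = (1/0.027)·0.8508·0.3234^(2/3)·√0.0009302 = 0.4528 m³/s.
Channel B: With bottom width b = 1.44 m and side slope z = 2: A = (b + zy)y = (1.44 + 2×1.15)×1.15 = 4.301 m²; P = b + 2y√(1+z²) = 1.44 + 2×1.15×2.236 = 6.583 m. Hydraulic radius R = A/P = 4.301/6.583 = 0.6534 m. Q_B = (1/0.027)·4.301·0.6534^(2/3)·√0.0009302 = 3.658 m³/s.
Q_A = 0.4528 m³/s vs Q_B = 3.658 m³/s, so channel B carries more.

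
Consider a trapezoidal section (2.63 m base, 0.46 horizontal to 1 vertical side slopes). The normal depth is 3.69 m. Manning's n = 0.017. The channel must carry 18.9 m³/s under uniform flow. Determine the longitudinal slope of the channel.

S = 0.000239

With bottom width b = 2.63 m and side slope z = 0.46: A = (b + zy)y = (2.63 + 0.46×3.69)×3.69 = 15.97 m²; P = b + 2y√(1+z²) = 2.63 + 2×3.69×1.101 = 10.75 m.
Hydraulic radius R = A/P = 15.97/10.75 = 1.485 m.
From Manning's equation, S = [nQ / (1 A R^(2/3))]² = [0.017 × 18.9 / (1 × 15.97 × 1.485^(2/3))]² = 0.000239.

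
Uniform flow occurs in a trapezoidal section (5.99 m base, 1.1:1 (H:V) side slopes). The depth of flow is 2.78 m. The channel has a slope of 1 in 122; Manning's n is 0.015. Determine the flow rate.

With bottom width b = 5.99 m and side slope z = 1.1: A = (b + zy)y = (5.99 + 1.1×2.78)×2.78 = 25.15 m²; P = b + 2y√(1+z²) = 5.99 + 2×2.78×1.487 = 14.26 m.
Hydraulic radius R = A/P = 25.15/14.26 = 1.764 m.
Manning's equation: Q = (1/n) A R^(2/3) S^(1/2) = (1/0.015) × 25.15 × 1.764^(2/3) × 0.008197^(1/2) = 222 m³/s.

Q = 222 m³/s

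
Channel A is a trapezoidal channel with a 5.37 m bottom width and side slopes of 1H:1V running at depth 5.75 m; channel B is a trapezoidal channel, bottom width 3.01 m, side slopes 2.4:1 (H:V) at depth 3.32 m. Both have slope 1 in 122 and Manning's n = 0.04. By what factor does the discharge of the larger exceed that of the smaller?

2.44

Channel A: With bottom width b = 5.37 m and side slope z = 1: A = (b + zy)y = (5.37 + 1×5.75)×5.75 = 63.94 m²; P = b + 2y√(1+z²) = 5.37 + 2×5.75×1.414 = 21.63 m. Hydraulic radius R = A/P = 63.94/21.63 = 2.956 m. Q_A = (1/0.04)·63.94·2.956^(2/3)·√0.008197 = 298.1 m³/s.
Channel B: With bottom width b = 3.01 m and side slope z = 2.4: A = (b + zy)y = (3.01 + 2.4×3.32)×3.32 = 36.45 m²; P = b + 2y√(1+z²) = 3.01 + 2×3.32×2.6 = 20.27 m. Hydraulic radius R = A/P = 36.45/20.27 = 1.798 m. Q_B = (1/0.04)·36.45·1.798^(2/3)·√0.008197 = 122 m³/s.
The larger discharge is 298.1 m³/s and the smaller is 122 m³/s; the ratio is 2.44.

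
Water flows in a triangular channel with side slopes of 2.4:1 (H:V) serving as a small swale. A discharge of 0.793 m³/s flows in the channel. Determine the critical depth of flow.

At critical depth, Q² T / (g A³) = 1, i.e. A³/T = Q²/g = 0.793²/9.81 = 0.0641.
Trying y = 0.417 m: A³/T = 0.03631 — too small.
Trying y = 0.505 m: A³/T = 0.09459 — too large.
Trying y = 0.467 m: A³/T = 0.06397 — matches.

y_c = 0.467 m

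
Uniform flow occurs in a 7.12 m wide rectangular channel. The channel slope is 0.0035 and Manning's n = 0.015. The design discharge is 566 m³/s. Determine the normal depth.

y_n = 10.5 m

Manning's equation rearranged: A R^(2/3) = nQ / (1·√S) = 0.015 × 566 / (√0.0035) = 143.5.
Try y = 12.5 m: A R^(2/3) = 175.6 — too large.
Try y = 8.76 m: A R^(2/3) = 115.8 — too small.
Try y = 10.5 m: A R^(2/3) = 143.5 — ≈ 143.5.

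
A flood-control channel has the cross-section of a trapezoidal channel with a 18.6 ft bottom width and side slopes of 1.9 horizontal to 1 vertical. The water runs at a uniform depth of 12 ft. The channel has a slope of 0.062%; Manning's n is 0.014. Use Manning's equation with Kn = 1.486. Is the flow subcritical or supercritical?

subcritical

With bottom width b = 18.6 ft and side slope z = 1.9: A = (b + zy)y = (18.6 + 1.9×12)×12 = 496.8 ft²; P = b + 2y√(1+z²) = 18.6 + 2×12×2.147 = 70.13 ft.
Hydraulic radius R = A/P = 496.8/70.13 = 7.084 ft.
V = (1.486/n) R^(2/3) √S = (1.486/0.014) × 7.084^(2/3) × √0.00062 = 9.748 ft/s. Hydraulic depth D_h = A/T = 496.8/64.2 = 7.738 ft.
Froude number Fr = V/√(g·D_h) = 9.748/√(32.2×7.738) = 0.618, which is less than 1, so the flow is subcritical.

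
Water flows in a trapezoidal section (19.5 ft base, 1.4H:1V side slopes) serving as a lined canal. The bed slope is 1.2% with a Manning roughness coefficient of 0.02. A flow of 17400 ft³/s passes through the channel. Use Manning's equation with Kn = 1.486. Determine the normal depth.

Manning's equation rearranged: A R^(2/3) = nQ / (1.486·√S) = 0.02 × 17400 / (1.486 × √0.012) = 2138.
Trying y = 10.9 ft: A R^(2/3) = 1339 — short.
Trying y = 13.8 ft: A R^(2/3) = 2142 — matches.

y_n = 13.8 ft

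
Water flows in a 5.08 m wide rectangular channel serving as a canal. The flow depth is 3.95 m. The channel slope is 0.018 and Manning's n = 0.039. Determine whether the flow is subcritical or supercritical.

subcritical

Flow area A = b·y = 5.08 × 3.95 = 20.07 m². Wetted perimeter P = b + 2y = 5.08 + 2×3.95 = 12.98 m.
Hydraulic radius R = A/P = 20.07/12.98 = 1.546 m.
V = (1/n) R^(2/3) √S = (1/0.039) × 1.546^(2/3) × √0.018 = 4.599 m/s. Hydraulic depth D_h = A/T = 20.07/5.08 = 3.95 m.
Froude number Fr = V/√(g·D_h) = 4.599/√(9.81×3.95) = 0.739, which is less than 1, so the flow is subcritical.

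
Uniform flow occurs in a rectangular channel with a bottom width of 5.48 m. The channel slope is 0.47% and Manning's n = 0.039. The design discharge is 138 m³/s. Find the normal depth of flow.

Manning's equation rearranged: A R^(2/3) = nQ / (1·√S) = 0.039 × 138 / (√0.0047) = 78.5.
Try y = 9.76 m: A R^(2/3) = 88.8 — too large.
Try y = 6.56 m: A R^(2/3) = 55.78 — too small.
Try y = 8.77 m: A R^(2/3) = 78.5 — ≈ 78.5.

y_n = 8.77 m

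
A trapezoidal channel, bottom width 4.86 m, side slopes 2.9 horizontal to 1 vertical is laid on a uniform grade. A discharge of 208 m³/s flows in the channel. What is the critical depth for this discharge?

y_c = 3.28 m

At critical depth, Q² T / (g A³) = 1, i.e. A³/T = Q²/g = 208²/9.81 = 4410.
Trying y = 2.53 m: A³/T = 1504 — too small.
Trying y = 3.93 m: A³/T = 9431 — too large.
Trying y = 3.28 m: A³/T = 4386 — close enough.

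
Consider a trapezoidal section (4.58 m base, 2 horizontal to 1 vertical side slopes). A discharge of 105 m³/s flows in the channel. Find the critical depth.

y_c = 2.62 m

At critical depth, Q² T / (g A³) = 1, i.e. A³/T = Q²/g = 105²/9.81 = 1124.
At y = 2.18 m: A³/T = 556.6 — too small.
At y = 2.62 m: A³/T = 1131 — ≈ 1124.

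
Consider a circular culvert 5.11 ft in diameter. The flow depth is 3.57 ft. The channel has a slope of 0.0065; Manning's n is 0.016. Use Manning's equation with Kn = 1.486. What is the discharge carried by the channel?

For a circular section of diameter D = 5.11 ft at depth y = 3.57 ft, the central angle is θ = 2 arccos(1 − 2y/D) = 3.959 rad. Then A = (D²/8)(θ − sin θ) = 15.3 ft² and P = Dθ/2 = 10.11 ft.
Hydraulic radius R = A/P = 15.3/10.11 = 1.513 ft.
Manning's equation: Q = (1.486/n) A R^(2/3) S^(1/2) = (1.486/0.016) × 15.3 × 1.513^(2/3) × 0.0065^(1/2) = 151 ft³/s.

Q = 151 ft³/s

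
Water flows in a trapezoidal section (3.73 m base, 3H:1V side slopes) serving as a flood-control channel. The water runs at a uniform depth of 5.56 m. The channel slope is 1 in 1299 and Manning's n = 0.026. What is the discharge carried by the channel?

With bottom width b = 3.73 m and side slope z = 3: A = (b + zy)y = (3.73 + 3×5.56)×5.56 = 113.5 m²; P = b + 2y√(1+z²) = 3.73 + 2×5.56×3.162 = 38.89 m.
Hydraulic radius R = A/P = 113.5/38.89 = 2.918 m.
Manning's equation: Q = (1/n) A R^(2/3) S^(1/2) = (1/0.026) × 113.5 × 2.918^(2/3) × 0.0007698^(1/2) = 247 m³/s.

Q = 247 m³/s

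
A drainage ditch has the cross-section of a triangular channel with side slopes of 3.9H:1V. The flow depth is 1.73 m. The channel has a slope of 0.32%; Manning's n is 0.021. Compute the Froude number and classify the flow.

For a triangular section with side slope z = 3.9: A = zy² = 3.9×1.73² = 11.67 m²; P = 2y√(1+z²) = 2×1.73×4.026 = 13.93 m.
Hydraulic radius R = A/P = 11.67/13.93 = 0.8379 m.
V = (1/n) R^(2/3) √S = (1/0.021) × 0.8379^(2/3) × √0.0032 = 2.394 m/s. Hydraulic depth D_h = A/T = 11.67/13.49 = 0.865 m.
Froude number Fr = V/√(g·D_h) = 2.394/√(9.81×0.865) = 0.822, which is less than 1, so the flow is subcritical.

subcritical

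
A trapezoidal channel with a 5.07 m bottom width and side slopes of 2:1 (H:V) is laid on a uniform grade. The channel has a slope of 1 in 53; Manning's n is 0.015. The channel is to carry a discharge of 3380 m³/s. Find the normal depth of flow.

y_n = 7.47 m

Manning's equation rearranged: A R^(2/3) = nQ / (1·√S) = 0.015 × 3380 / (√0.01887) = 369.1.
Trying y = 5.48 m: A R^(2/3) = 181.5 — short.
Trying y = 8.08 m: A R^(2/3) = 443.9 — over.
Trying y = 7.47 m: A R^(2/3) = 369.4 — close enough.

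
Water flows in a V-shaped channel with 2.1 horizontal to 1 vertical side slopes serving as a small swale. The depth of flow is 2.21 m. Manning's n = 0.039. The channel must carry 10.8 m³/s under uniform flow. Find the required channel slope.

For a triangular section with side slope z = 2.1: A = zy² = 2.1×2.21² = 10.26 m²; P = 2y√(1+z²) = 2×2.21×2.326 = 10.28 m.
Hydraulic radius R = A/P = 10.26/10.28 = 0.9977 m.
From Manning's equation, S = [nQ / (1 A R^(2/3))]² = [0.039 × 10.8 / (1 × 10.26 × 0.9977^(2/3))]² = 0.00169.

S = 0.00169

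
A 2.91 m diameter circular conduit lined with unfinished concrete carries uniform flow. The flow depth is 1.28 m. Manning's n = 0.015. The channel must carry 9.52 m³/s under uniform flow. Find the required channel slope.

For a circular section of diameter D = 2.91 m at depth y = 1.28 m, the central angle is θ = 2 arccos(1 − 2y/D) = 2.9 rad. Then A = (D²/8)(θ − sin θ) = 2.817 m² and P = Dθ/2 = 4.22 m.
Hydraulic radius R = A/P = 2.817/4.22 = 0.6676 m.
From Manning's equation, S = [nQ / (1 A R^(2/3))]² = [0.015 × 9.52 / (1 × 2.817 × 0.6676^(2/3))]² = 0.0044.

S = 0.0044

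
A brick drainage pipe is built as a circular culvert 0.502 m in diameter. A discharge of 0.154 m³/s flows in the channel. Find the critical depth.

At critical depth, Q² T / (g A³) = 1, i.e. A³/T = Q²/g = 0.154²/9.81 = 0.002418.
Trying y = 0.184 m: A³/T = 0.000587 — short.
Trying y = 0.29 m: A³/T = 0.003352 — over.
Trying y = 0.266 m: A³/T = 0.00241 — matches.

y_c = 0.266 m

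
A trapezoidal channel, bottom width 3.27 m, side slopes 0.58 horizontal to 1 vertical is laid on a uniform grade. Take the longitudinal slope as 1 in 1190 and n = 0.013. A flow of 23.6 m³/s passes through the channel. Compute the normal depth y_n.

Manning's equation rearranged: A R^(2/3) = nQ / (1·√S) = 0.013 × 23.6 / (√0.0008403) = 10.58.
At y = 1.6 m: A R^(2/3) = 6.554 — short.
At y = 2.12 m: A R^(2/3) = 10.58 — close enough.

y_n = 2.12 m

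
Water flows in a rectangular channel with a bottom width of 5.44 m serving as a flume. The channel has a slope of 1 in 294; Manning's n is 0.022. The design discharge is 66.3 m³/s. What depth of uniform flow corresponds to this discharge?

y_n = 3.47 m

Manning's equation rearranged: A R^(2/3) = nQ / (1·√S) = 0.022 × 66.3 / (√0.003401) = 25.01.
At y = 2.98 m: A R^(2/3) = 20.5 — short.
At y = 3.8 m: A R^(2/3) = 28.11 — over.
At y = 3.47 m: A R^(2/3) = 25.01 — close enough.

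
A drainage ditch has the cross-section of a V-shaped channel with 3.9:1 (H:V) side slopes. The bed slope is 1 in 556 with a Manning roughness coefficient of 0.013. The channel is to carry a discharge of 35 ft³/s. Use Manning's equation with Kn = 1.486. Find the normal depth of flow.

y_n = 1.51 ft

Manning's equation rearranged: A R^(2/3) = nQ / (1.486·√S) = 0.013 × 35 / (1.486 × √0.001799) = 7.22.
Try y = 1.81 ft: A R^(2/3) = 11.7 — too large.
Try y = 1.07 ft: A R^(2/3) = 2.881 — too small.
Try y = 1.51 ft: A R^(2/3) = 7.218 — close enough.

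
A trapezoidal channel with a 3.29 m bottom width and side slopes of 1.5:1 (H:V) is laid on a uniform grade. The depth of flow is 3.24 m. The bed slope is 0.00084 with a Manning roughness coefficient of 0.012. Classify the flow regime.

subcritical

With bottom width b = 3.29 m and side slope z = 1.5: A = (b + zy)y = (3.29 + 1.5×3.24)×3.24 = 26.41 m²; P = b + 2y√(1+z²) = 3.29 + 2×3.24×1.803 = 14.97 m.
Hydraulic radius R = A/P = 26.41/14.97 = 1.764 m.
V = (1/n) R^(2/3) √S = (1/0.012) × 1.764^(2/3) × √0.00084 = 3.526 m/s. Hydraulic depth D_h = A/T = 26.41/13.01 = 2.03 m.
Froude number Fr = V/√(g·D_h) = 3.526/√(9.81×2.03) = 0.79, which is less than 1, so the flow is subcritical.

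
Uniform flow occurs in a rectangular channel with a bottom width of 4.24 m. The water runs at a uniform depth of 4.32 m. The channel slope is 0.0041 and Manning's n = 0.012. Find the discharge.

Q = 124 m³/s

Flow area A = b·y = 4.24 × 4.32 = 18.32 m². Wetted perimeter P = b + 2y = 4.24 + 2×4.32 = 12.88 m.
Hydraulic radius R = A/P = 18.32/12.88 = 1.422 m.
Manning's equation: Q = (1/n) A R^(2/3) S^(1/2) = (1/0.012) × 18.32 × 1.422^(2/3) × 0.0041^(1/2) = 124 m³/s.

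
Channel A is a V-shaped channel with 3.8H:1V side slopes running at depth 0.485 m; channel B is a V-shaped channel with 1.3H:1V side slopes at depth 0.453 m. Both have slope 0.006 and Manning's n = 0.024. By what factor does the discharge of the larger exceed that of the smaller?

4

Channel A: For a triangular section with side slope z = 3.8: A = zy² = 3.8×0.485² = 0.8939 m²; P = 2y√(1+z²) = 2×0.485×3.929 = 3.811 m. Hydraulic radius R = A/P = 0.8939/3.811 = 0.2345 m. Q_A = (1/0.024)·0.8939·0.2345^(2/3)·√0.006 = 1.097 m³/s.
Channel B: For a triangular section with side slope z = 1.3: A = zy² = 1.3×0.453² = 0.2668 m²; P = 2y√(1+z²) = 2×0.453×1.64 = 1.486 m. Hydraulic radius R = A/P = 0.2668/1.486 = 0.1795 m. Q_B = (1/0.024)·0.2668·0.1795^(2/3)·√0.006 = 0.274 m³/s.
The larger discharge is 1.097 m³/s and the smaller is 0.274 m³/s; the ratio is 4.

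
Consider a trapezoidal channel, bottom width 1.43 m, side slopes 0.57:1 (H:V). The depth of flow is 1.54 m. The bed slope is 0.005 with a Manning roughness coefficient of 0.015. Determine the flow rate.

Q = 13.4 m³/s

With bottom width b = 1.43 m and side slope z = 0.57: A = (b + zy)y = (1.43 + 0.57×1.54)×1.54 = 3.554 m²; P = b + 2y√(1+z²) = 1.43 + 2×1.54×1.151 = 4.975 m.
Hydraulic radius R = A/P = 3.554/4.975 = 0.7143 m.
Manning's equation: Q = (1/n) A R^(2/3) S^(1/2) = (1/0.015) × 3.554 × 0.7143^(2/3) × 0.005^(1/2) = 13.4 m³/s.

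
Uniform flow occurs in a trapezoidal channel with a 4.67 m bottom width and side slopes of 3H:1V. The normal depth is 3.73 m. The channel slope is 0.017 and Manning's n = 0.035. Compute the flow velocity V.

With bottom width b = 4.67 m and side slope z = 3: A = (b + zy)y = (4.67 + 3×3.73)×3.73 = 59.16 m²; P = b + 2y√(1+z²) = 4.67 + 2×3.73×3.162 = 28.26 m.
Hydraulic radius R = A/P = 59.16/28.26 = 2.093 m.
From Manning's equation, V = (1/n) R^(2/3) S^(1/2) = (1/0.035) × 2.093^(2/3) × 0.017^(1/2) = 6.1 m/s.

V = 6.1 m/s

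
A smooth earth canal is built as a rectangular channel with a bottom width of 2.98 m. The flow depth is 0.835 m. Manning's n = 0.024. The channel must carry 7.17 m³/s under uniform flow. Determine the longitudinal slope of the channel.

Flow area A = b·y = 2.98 × 0.835 = 2.488 m². Wetted perimeter P = b + 2y = 2.98 + 2×0.835 = 4.65 m.
Hydraulic radius R = A/P = 2.488/4.65 = 0.5351 m.
From Manning's equation, S = [nQ / (1 A R^(2/3))]² = [0.024 × 7.17 / (1 × 2.488 × 0.5351^(2/3))]² = 0.011.

S = 0.011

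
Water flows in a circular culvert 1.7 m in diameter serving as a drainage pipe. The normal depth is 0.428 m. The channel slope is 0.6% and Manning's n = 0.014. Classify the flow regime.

supercritical

For a circular section of diameter D = 1.7 m at depth y = 0.428 m, the central angle is θ = 2 arccos(1 − 2y/D) = 2.103 rad. Then A = (D²/8)(θ − sin θ) = 0.4482 m² and P = Dθ/2 = 1.787 m.
Hydraulic radius R = A/P = 0.4482/1.787 = 0.2508 m.
V = (1/n) R^(2/3) √S = (1/0.014) × 0.2508^(2/3) × √0.006 = 2.2 m/s. Hydraulic depth D_h = A/T = 0.4482/1.476 = 0.3037 m.
Froude number Fr = V/√(g·D_h) = 2.2/√(9.81×0.3037) = 1.27, which is greater than 1, so the flow is supercritical.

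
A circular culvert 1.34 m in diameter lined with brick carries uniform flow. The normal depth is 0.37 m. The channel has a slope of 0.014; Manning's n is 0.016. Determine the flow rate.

For a circular section of diameter D = 1.34 m at depth y = 0.37 m, the central angle is θ = 2 arccos(1 − 2y/D) = 2.213 rad. Then A = (D²/8)(θ − sin θ) = 0.317 m² and P = Dθ/2 = 1.483 m.
Hydraulic radius R = A/P = 0.317/1.483 = 0.2138 m.
Manning's equation: Q = (1/n) A R^(2/3) S^(1/2) = (1/0.016) × 0.317 × 0.2138^(2/3) × 0.014^(1/2) = 0.838 m³/s.

Q = 0.838 m³/s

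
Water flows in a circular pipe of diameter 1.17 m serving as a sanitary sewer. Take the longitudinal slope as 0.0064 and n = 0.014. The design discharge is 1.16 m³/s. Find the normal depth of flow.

Manning's equation rearranged: A R^(2/3) = nQ / (1·√S) = 0.014 × 1.16 / (√0.0064) = 0.203.
Try y = 0.391 m: A R^(2/3) = 0.1141 — low.
Try y = 0.625 m: A R^(2/3) = 0.2646 — high.
Try y = 0.535 m: A R^(2/3) = 0.203 — close enough.

y_n = 0.535 m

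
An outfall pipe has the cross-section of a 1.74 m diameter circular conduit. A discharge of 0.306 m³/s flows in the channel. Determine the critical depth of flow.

At critical depth, Q² T / (g A³) = 1, i.e. A³/T = Q²/g = 0.306²/9.81 = 0.009545.
At y = 0.289 m: A³/T = 0.01345 — too large.
At y = 0.206 m: A³/T = 0.00354 — too small.
At y = 0.265 m: A³/T = 0.00956 — close enough.

y_c = 0.265 m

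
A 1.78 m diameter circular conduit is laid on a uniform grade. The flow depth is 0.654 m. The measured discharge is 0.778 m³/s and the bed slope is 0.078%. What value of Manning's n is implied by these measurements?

For a circular section of diameter D = 1.78 m at depth y = 0.654 m, the central angle is θ = 2 arccos(1 − 2y/D) = 2.605 rad. Then A = (D²/8)(θ − sin θ) = 0.8291 m² and P = Dθ/2 = 2.318 m.
Hydraulic radius R = A/P = 0.8291/2.318 = 0.3576 m.
Rearranging Manning's equation: n = (1/Q) A R^(2/3) S^(1/2) = (1/0.778) × 0.8291 × 0.3576^(2/3) × √0.00078 = 0.015.

n = 0.015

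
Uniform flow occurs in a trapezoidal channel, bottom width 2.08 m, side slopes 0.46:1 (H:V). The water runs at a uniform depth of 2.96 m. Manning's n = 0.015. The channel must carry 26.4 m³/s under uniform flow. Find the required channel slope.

With bottom width b = 2.08 m and side slope z = 0.46: A = (b + zy)y = (2.08 + 0.46×2.96)×2.96 = 10.19 m²; P = b + 2y√(1+z²) = 2.08 + 2×2.96×1.101 = 8.596 m.
Hydraulic radius R = A/P = 10.19/8.596 = 1.185 m.
From Manning's equation, S = [nQ / (1 A R^(2/3))]² = [0.015 × 26.4 / (1 × 10.19 × 1.185^(2/3))]² = 0.0012.

S = 0.0012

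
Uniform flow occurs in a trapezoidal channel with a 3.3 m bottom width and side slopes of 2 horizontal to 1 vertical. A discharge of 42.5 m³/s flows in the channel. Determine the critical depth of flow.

At critical depth, Q² T / (g A³) = 1, i.e. A³/T = Q²/g = 42.5²/9.81 = 184.1.
Trying y = 1.47 m: A³/T = 84.07 — too small.
Trying y = 1.8 m: A³/T = 182.5 — matches.

y_c = 1.8 m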